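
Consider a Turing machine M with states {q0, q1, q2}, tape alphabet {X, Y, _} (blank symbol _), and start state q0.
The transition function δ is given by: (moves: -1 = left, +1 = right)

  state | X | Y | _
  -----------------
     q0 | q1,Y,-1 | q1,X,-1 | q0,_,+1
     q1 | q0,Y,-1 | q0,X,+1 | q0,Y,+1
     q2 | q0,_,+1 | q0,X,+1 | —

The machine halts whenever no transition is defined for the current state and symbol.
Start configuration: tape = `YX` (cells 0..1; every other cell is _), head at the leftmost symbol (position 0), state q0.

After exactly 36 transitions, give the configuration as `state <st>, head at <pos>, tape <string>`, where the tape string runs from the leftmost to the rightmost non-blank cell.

q0 | ______[Y]X   read Y → write X, move -1, go to q1
q1 | _____[_]XX   read _ → write Y, move +1, go to q0
q0 | _____Y[X]X   read X → write Y, move -1, go to q1
q1 | _____[Y]YX   read Y → write X, move +1, go to q0
q0 | _____X[Y]X   read Y → write X, move -1, go to q1
q1 | _____[X]XX   read X → write Y, move -1, go to q0
q0 | ____[_]YXX   read _ → write _, move +1, go to q0
q0 | _____[Y]XX   read Y → write X, move -1, go to q1
q1 | ____[_]XXX   read _ → write Y, move +1, go to q0
q0 | ____Y[X]XX   read X → write Y, move -1, go to q1
q1 | ____[Y]YXX   read Y → write X, move +1, go to q0
q0 | ____X[Y]XX   read Y → write X, move -1, go to q1
q1 | ____[X]XXX   read X → write Y, move -1, go to q0
q0 | ___[_]YXXX   read _ → write _, move +1, go to q0
q0 | ____[Y]XXX   read Y → write X, move -1, go to q1
q1 | ___[_]XXXX   read _ → write Y, move +1, go to q0
q0 | ___Y[X]XXX   read X → write Y, move -1, go to q1
q1 | ___[Y]YXXX   read Y → write X, move +1, go to q0
q0 | ___X[Y]XXX   read Y → write X, move -1, go to q1
q1 | ___[X]XXXX   read X → write Y, move -1, go to q0
q0 | __[_]YXXXX   read _ → write _, move +1, go to q0
q0 | ___[Y]XXXX   read Y → write X, move -1, go to q1
q1 | __[_]XXXXX   read _ → write Y, move +1, go to q0
q0 | __Y[X]XXXX   read X → write Y, move -1, go to q1
q1 | __[Y]YXXXX   read Y → write X, move +1, go to q0
q0 | __X[Y]XXXX   read Y → write X, move -1, go to q1
q1 | __[X]XXXXX   read X → write Y, move -1, go to q0
q0 | _[_]YXXXXX   read _ → write _, move +1, go to q0
q0 | __[Y]XXXXX   read Y → write X, move -1, go to q1
q1 | _[_]XXXXXX   read _ → write Y, move +1, go to q0
q0 | _Y[X]XXXXX   read X → write Y, move -1, go to q1
q1 | _[Y]YXXXXX   read Y → write X, move +1, go to q0
q0 | _X[Y]XXXXX   read Y → write X, move -1, go to q1
q1 | _[X]XXXXXX   read X → write Y, move -1, go to q0
q0 | [_]YXXXXXX   read _ → write _, move +1, go to q0
q0 | _[Y]XXXXXX   read Y → write X, move -1, go to q1
q1 | [_]XXXXXXX
After 36 steps: state q1, head at -6, tape XXXXXXX.

state q1, head at -6, tape XXXXXXX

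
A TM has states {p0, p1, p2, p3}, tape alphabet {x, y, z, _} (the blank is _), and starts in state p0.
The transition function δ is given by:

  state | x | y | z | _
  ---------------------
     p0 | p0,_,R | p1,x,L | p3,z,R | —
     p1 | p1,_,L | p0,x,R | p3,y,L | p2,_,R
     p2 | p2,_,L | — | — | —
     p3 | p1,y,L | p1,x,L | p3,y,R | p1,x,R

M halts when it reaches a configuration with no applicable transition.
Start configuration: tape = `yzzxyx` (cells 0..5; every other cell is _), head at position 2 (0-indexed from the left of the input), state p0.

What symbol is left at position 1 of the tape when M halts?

x

p0 | yz[z]xyx   read z → write z, move R, go to p3
p3 | yzz[x]yx   read x → write y, move L, go to p1
p1 | yz[z]yyx   read z → write y, move L, go to p3
p3 | y[z]yyyx   read z → write y, move R, go to p3
p3 | yy[y]yyx   read y → write x, move L, go to p1
p1 | y[y]xyyx   read y → write x, move R, go to p0
p0 | yx[x]yyx   read x → write _, move R, go to p0
p0 | yx_[y]yx   read y → write x, move L, go to p1
p1 | yx[_]xyx   read _ → write _, move R, go to p2
p2 | yx_[x]yx   read x → write _, move L, go to p2
p2 | yx[_]_yx
Cell 1 holds x when M halts.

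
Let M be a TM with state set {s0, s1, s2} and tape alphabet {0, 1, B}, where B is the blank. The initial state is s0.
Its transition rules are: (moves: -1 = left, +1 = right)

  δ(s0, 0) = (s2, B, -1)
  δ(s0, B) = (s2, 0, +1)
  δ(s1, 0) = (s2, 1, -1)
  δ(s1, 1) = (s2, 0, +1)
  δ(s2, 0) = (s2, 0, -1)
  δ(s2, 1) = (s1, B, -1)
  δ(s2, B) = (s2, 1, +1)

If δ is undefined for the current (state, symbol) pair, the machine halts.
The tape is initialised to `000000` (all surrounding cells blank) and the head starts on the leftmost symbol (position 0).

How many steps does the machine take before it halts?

s0 | BBBB[0]00000   read 0 → write B, move -1, go to s2
s2 | BBB[B]B00000   read B → write 1, move +1, go to s2
s2 | BBB1[B]00000   read B → write 1, move +1, go to s2
s2 | BBB11[0]0000   read 0 → write 0, move -1, go to s2
s2 | BBB1[1]00000   read 1 → write B, move -1, go to s1
s1 | BBB[1]B00000   read 1 → write 0, move +1, go to s2
s2 | BBB0[B]00000   read B → write 1, move +1, go to s2
s2 | BBB01[0]0000   read 0 → write 0, move -1, go to s2
s2 | BBB0[1]00000   read 1 → write B, move -1, go to s1
s1 | BBB[0]B00000   read 0 → write 1, move -1, go to s2
s2 | BB[B]1B00000   read B → write 1, move +1, go to s2
s2 | BB1[1]B00000   read 1 → write B, move -1, go to s1
s1 | BB[1]BB00000   read 1 → write 0, move +1, go to s2
s2 | BB0[B]B00000   read B → write 1, move +1, go to s2
s2 | BB01[B]00000   read B → write 1, move +1, go to s2
s2 | BB011[0]0000   read 0 → write 0, move -1, go to s2
s2 | BB01[1]00000   read 1 → write B, move -1, go to s1
s1 | BB0[1]B00000   read 1 → write 0, move +1, go to s2
s2 | BB00[B]00000   read B → write 1, move +1, go to s2
s2 | BB001[0]0000   read 0 → write 0, move -1, go to s2
s2 | BB00[1]00000   read 1 → write B, move -1, go to s1
s1 | BB0[0]B00000   read 0 → write 1, move -1, go to s2
s2 | BB[0]1B00000   read 0 → write 0, move -1, go to s2
s2 | B[B]01B00000   read B → write 1, move +1, go to s2
s2 | B1[0]1B00000   read 0 → write 0, move -1, go to s2
s2 | B[1]01B00000   read 1 → write B, move -1, go to s1
s1 | [B]B01B00000
M halts after 26 transitions.

26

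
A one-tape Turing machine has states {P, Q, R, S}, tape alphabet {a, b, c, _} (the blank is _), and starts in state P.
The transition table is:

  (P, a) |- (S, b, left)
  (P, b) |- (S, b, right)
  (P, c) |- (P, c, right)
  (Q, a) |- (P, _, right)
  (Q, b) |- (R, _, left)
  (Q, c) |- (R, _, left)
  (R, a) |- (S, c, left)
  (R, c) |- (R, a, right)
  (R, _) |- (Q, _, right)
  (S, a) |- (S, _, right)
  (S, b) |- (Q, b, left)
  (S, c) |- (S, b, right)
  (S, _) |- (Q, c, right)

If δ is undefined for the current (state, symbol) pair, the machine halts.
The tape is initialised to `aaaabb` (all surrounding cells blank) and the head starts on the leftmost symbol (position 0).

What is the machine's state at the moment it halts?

state=P head=0 tape=_[a]aaabb   (P,a)→(S,b,left)
state=S head=-1 tape=[_]baaabb   (S,_)→(Q,c,right)
state=Q head=0 tape=c[b]aaabb   (Q,b)→(R,_,left)
state=R head=-1 tape=[c]_aaabb   (R,c)→(R,a,right)
state=R head=0 tape=a[_]aaabb   (R,_)→(Q,_,right)
state=Q head=1 tape=a_[a]aabb   (Q,a)→(P,_,right)
state=P head=2 tape=a__[a]abb   (P,a)→(S,b,left)
state=S head=1 tape=a_[_]babb   (S,_)→(Q,c,right)
state=Q head=2 tape=a_c[b]abb   (Q,b)→(R,_,left)
state=R head=1 tape=a_[c]_abb   (R,c)→(R,a,right)
state=R head=2 tape=a_a[_]abb   (R,_)→(Q,_,right)
state=Q head=3 tape=a_a_[a]bb   (Q,a)→(P,_,right)
state=P head=4 tape=a_a__[b]b   (P,b)→(S,b,right)
state=S head=5 tape=a_a__b[b]   (S,b)→(Q,b,left)
state=Q head=4 tape=a_a__[b]b   (Q,b)→(R,_,left)
state=R head=3 tape=a_a_[_]_b   (R,_)→(Q,_,right)
state=Q head=4 tape=a_a__[_]b
No transition is defined for (Q, _); M halts in state Q.

Q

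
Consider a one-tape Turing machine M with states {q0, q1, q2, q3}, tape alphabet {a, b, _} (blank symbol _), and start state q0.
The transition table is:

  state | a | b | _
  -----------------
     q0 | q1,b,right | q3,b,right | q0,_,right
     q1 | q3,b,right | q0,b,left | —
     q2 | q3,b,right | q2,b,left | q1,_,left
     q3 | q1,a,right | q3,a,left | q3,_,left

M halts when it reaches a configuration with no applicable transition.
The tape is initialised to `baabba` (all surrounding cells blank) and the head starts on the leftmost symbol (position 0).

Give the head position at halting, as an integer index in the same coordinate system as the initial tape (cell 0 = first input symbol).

state=q0 head=0 tape=[b]aabba_   (q0,b)→(q3,b,right)
state=q3 head=1 tape=b[a]abba_   (q3,a)→(q1,a,right)
state=q1 head=2 tape=ba[a]bba_   (q1,a)→(q3,b,right)
state=q3 head=3 tape=bab[b]ba_   (q3,b)→(q3,a,left)
state=q3 head=2 tape=ba[b]aba_   (q3,b)→(q3,a,left)
state=q3 head=1 tape=b[a]aaba_   (q3,a)→(q1,a,right)
state=q1 head=2 tape=ba[a]aba_   (q1,a)→(q3,b,right)
state=q3 head=3 tape=bab[a]ba_   (q3,a)→(q1,a,right)
state=q1 head=4 tape=baba[b]a_   (q1,b)→(q0,b,left)
state=q0 head=3 tape=bab[a]ba_   (q0,a)→(q1,b,right)
state=q1 head=4 tape=babb[b]a_   (q1,b)→(q0,b,left)
state=q0 head=3 tape=bab[b]ba_   (q0,b)→(q3,b,right)
state=q3 head=4 tape=babb[b]a_   (q3,b)→(q3,a,left)
state=q3 head=3 tape=bab[b]aa_   (q3,b)→(q3,a,left)
state=q3 head=2 tape=ba[b]aaa_   (q3,b)→(q3,a,left)
state=q3 head=1 tape=b[a]aaaa_   (q3,a)→(q1,a,right)
state=q1 head=2 tape=ba[a]aaa_   (q1,a)→(q3,b,right)
state=q3 head=3 tape=bab[a]aa_   (q3,a)→(q1,a,right)
state=q1 head=4 tape=baba[a]a_   (q1,a)→(q3,b,right)
state=q3 head=5 tape=babab[a]_   (q3,a)→(q1,a,right)
state=q1 head=6 tape=bababa[_]
At halt the head is at cell 6.

6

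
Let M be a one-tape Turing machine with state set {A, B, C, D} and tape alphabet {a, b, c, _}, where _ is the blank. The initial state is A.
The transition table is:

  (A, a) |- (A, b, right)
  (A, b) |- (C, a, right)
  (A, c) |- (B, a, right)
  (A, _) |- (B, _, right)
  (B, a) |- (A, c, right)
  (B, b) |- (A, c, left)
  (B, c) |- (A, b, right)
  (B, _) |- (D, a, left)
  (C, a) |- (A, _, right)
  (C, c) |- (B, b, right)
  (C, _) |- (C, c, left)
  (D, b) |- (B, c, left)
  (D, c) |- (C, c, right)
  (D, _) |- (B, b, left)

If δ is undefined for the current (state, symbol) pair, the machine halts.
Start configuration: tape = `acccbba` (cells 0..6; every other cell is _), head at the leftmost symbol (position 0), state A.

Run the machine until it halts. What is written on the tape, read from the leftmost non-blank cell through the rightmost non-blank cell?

babbbabaaba

A | [a]cccbba____   read a → write b, move right, go to A
A | b[c]ccbba____   read c → write a, move right, go to B
B | ba[c]cbba____   read c → write b, move right, go to A
A | bab[c]bba____   read c → write a, move right, go to B
B | baba[b]ba____   read b → write c, move left, go to A
A | bab[a]cba____   read a → write b, move right, go to A
A | babb[c]ba____   read c → write a, move right, go to B
B | babba[b]a____   read b → write c, move left, go to A
A | babb[a]ca____   read a → write b, move right, go to A
A | babbb[c]a____   read c → write a, move right, go to B
B | babbba[a]____   read a → write c, move right, go to A
A | babbbac[_]___   read _ → write _, move right, go to B
B | babbbac_[_]__   read _ → write a, move left, go to D
D | babbbac[_]a__   read _ → write b, move left, go to B
B | babbba[c]ba__   read c → write b, move right, go to A
A | babbbab[b]a__   read b → write a, move right, go to C
C | babbbaba[a]__   read a → write _, move right, go to A
A | babbbaba_[_]_   read _ → write _, move right, go to B
B | babbbaba__[_]   read _ → write a, move left, go to D
D | babbbaba_[_]a   read _ → write b, move left, go to B
B | babbbaba[_]ba   read _ → write a, move left, go to D
D | babbbab[a]aba
The non-blank tape span at halt is babbbabaaba.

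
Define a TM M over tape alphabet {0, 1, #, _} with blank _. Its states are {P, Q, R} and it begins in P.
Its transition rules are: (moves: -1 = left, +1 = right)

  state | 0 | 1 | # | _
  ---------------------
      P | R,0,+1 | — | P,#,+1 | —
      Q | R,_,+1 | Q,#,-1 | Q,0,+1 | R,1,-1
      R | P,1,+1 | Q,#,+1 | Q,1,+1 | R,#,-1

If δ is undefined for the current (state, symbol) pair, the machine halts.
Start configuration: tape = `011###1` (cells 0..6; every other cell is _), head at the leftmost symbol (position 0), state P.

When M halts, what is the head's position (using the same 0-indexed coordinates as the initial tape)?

8

state=P head=0 tape=[0]11###1__   (P,0)→(R,0,+1)
state=R head=1 tape=0[1]1###1__   (R,1)→(Q,#,+1)
state=Q head=2 tape=0#[1]###1__   (Q,1)→(Q,#,-1)
state=Q head=1 tape=0[#]####1__   (Q,#)→(Q,0,+1)
state=Q head=2 tape=00[#]###1__   (Q,#)→(Q,0,+1)
state=Q head=3 tape=000[#]##1__   (Q,#)→(Q,0,+1)
state=Q head=4 tape=0000[#]#1__   (Q,#)→(Q,0,+1)
state=Q head=5 tape=00000[#]1__   (Q,#)→(Q,0,+1)
state=Q head=6 tape=000000[1]__   (Q,1)→(Q,#,-1)
state=Q head=5 tape=00000[0]#__   (Q,0)→(R,_,+1)
state=R head=6 tape=00000_[#]__   (R,#)→(Q,1,+1)
state=Q head=7 tape=00000_1[_]_   (Q,_)→(R,1,-1)
state=R head=6 tape=00000_[1]1_   (R,1)→(Q,#,+1)
state=Q head=7 tape=00000_#[1]_   (Q,1)→(Q,#,-1)
state=Q head=6 tape=00000_[#]#_   (Q,#)→(Q,0,+1)
state=Q head=7 tape=00000_0[#]_   (Q,#)→(Q,0,+1)
state=Q head=8 tape=00000_00[_]   (Q,_)→(R,1,-1)
state=R head=7 tape=00000_0[0]1   (R,0)→(P,1,+1)
state=P head=8 tape=00000_01[1]
At halt the head is at cell 8.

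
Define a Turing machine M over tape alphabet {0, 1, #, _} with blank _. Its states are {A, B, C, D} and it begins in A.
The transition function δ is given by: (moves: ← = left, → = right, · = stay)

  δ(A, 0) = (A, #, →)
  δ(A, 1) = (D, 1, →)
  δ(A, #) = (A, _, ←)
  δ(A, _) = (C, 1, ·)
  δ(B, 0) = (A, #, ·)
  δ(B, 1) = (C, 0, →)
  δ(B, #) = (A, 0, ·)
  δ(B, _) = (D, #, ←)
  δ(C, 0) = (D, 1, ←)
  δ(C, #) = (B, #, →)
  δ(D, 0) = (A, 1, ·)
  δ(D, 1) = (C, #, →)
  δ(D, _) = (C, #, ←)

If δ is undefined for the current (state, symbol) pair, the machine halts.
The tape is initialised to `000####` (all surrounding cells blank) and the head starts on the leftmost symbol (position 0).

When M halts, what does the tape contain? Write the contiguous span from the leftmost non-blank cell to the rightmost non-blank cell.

1____###

state=A head=0 tape=_[0]00####   (A,0)→(A,#,→)
state=A head=1 tape=_#[0]0####   (A,0)→(A,#,→)
state=A head=2 tape=_##[0]####   (A,0)→(A,#,→)
state=A head=3 tape=_###[#]###   (A,#)→(A,_,←)
state=A head=2 tape=_##[#]_###   (A,#)→(A,_,←)
state=A head=1 tape=_#[#]__###   (A,#)→(A,_,←)
state=A head=0 tape=_[#]___###   (A,#)→(A,_,←)
state=A head=-1 tape=[_]____###   (A,_)→(C,1,·)
state=C head=-1 tape=[1]____###
The non-blank tape span at halt is 1____###.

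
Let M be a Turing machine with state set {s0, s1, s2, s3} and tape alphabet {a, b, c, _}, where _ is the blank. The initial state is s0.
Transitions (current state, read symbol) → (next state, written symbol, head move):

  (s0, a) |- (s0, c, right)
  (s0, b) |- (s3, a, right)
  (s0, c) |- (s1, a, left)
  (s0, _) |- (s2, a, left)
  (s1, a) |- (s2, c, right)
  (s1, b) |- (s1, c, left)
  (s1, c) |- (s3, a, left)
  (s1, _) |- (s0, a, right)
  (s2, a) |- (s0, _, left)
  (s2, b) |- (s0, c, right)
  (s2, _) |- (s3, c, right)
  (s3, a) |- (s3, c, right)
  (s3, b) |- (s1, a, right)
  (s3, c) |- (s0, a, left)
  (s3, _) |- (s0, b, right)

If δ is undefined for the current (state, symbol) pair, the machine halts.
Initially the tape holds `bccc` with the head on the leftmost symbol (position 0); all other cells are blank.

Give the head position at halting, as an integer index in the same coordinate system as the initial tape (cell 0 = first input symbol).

state=s0 head=0 tape=___[b]ccc_   (s0,b)→(s3,a,right)
state=s3 head=1 tape=___a[c]cc_   (s3,c)→(s0,a,left)
state=s0 head=0 tape=___[a]acc_   (s0,a)→(s0,c,right)
state=s0 head=1 tape=___c[a]cc_   (s0,a)→(s0,c,right)
state=s0 head=2 tape=___cc[c]c_   (s0,c)→(s1,a,left)
state=s1 head=1 tape=___c[c]ac_   (s1,c)→(s3,a,left)
state=s3 head=0 tape=___[c]aac_   (s3,c)→(s0,a,left)
state=s0 head=-1 tape=__[_]aaac_   (s0,_)→(s2,a,left)
state=s2 head=-2 tape=_[_]aaaac_   (s2,_)→(s3,c,right)
state=s3 head=-1 tape=_c[a]aaac_   (s3,a)→(s3,c,right)
state=s3 head=0 tape=_cc[a]aac_   (s3,a)→(s3,c,right)
state=s3 head=1 tape=_ccc[a]ac_   (s3,a)→(s3,c,right)
state=s3 head=2 tape=_cccc[a]c_   (s3,a)→(s3,c,right)
state=s3 head=3 tape=_ccccc[c]_   (s3,c)→(s0,a,left)
state=s0 head=2 tape=_cccc[c]a_   (s0,c)→(s1,a,left)
state=s1 head=1 tape=_ccc[c]aa_   (s1,c)→(s3,a,left)
state=s3 head=0 tape=_cc[c]aaa_   (s3,c)→(s0,a,left)
state=s0 head=-1 tape=_c[c]aaaa_   (s0,c)→(s1,a,left)
state=s1 head=-2 tape=_[c]aaaaa_   (s1,c)→(s3,a,left)
state=s3 head=-3 tape=[_]aaaaaa_   (s3,_)→(s0,b,right)
state=s0 head=-2 tape=b[a]aaaaa_   (s0,a)→(s0,c,right)
state=s0 head=-1 tape=bc[a]aaaa_   (s0,a)→(s0,c,right)
state=s0 head=0 tape=bcc[a]aaa_   (s0,a)→(s0,c,right)
state=s0 head=1 tape=bccc[a]aa_   (s0,a)→(s0,c,right)
state=s0 head=2 tape=bcccc[a]a_   (s0,a)→(s0,c,right)
state=s0 head=3 tape=bccccc[a]_   (s0,a)→(s0,c,right)
state=s0 head=4 tape=bcccccc[_]   (s0,_)→(s2,a,left)
state=s2 head=3 tape=bccccc[c]a
At halt the head is at cell 3.

3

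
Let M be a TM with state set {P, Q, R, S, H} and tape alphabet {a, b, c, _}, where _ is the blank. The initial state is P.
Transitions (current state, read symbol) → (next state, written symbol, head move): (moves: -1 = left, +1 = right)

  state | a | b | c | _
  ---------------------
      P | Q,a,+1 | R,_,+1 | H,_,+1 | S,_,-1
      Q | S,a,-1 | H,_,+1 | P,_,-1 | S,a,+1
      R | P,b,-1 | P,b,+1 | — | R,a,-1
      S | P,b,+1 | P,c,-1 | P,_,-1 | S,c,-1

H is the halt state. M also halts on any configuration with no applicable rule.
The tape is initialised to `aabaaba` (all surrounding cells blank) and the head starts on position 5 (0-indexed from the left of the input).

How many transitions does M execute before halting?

state=P head=5 tape=aabaa[b]a   (P,b)→(R,_,+1)
state=R head=6 tape=aabaa_[a]   (R,a)→(P,b,-1)
state=P head=5 tape=aabaa[_]b   (P,_)→(S,_,-1)
state=S head=4 tape=aaba[a]_b   (S,a)→(P,b,+1)
state=P head=5 tape=aabab[_]b   (P,_)→(S,_,-1)
state=S head=4 tape=aaba[b]_b   (S,b)→(P,c,-1)
state=P head=3 tape=aab[a]c_b   (P,a)→(Q,a,+1)
state=Q head=4 tape=aaba[c]_b   (Q,c)→(P,_,-1)
state=P head=3 tape=aab[a]__b   (P,a)→(Q,a,+1)
state=Q head=4 tape=aaba[_]_b   (Q,_)→(S,a,+1)
state=S head=5 tape=aabaa[_]b   (S,_)→(S,c,-1)
state=S head=4 tape=aaba[a]cb   (S,a)→(P,b,+1)
state=P head=5 tape=aabab[c]b   (P,c)→(H,_,+1)
state=H head=6 tape=aabab_[b]
M halts after 13 transitions.

13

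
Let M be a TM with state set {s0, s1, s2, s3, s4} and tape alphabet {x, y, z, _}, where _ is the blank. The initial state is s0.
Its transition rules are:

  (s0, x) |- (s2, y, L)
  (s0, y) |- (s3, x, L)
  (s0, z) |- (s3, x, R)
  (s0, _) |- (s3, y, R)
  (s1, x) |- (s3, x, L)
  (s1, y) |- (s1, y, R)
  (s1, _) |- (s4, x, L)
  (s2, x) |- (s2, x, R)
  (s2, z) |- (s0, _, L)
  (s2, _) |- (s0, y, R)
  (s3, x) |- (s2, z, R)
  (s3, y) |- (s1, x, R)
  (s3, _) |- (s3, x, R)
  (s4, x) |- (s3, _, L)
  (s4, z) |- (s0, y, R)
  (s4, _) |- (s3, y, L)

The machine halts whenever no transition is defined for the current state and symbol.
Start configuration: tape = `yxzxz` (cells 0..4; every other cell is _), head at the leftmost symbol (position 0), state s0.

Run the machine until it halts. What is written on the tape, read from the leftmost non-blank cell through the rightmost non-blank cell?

zxzxyyz

state=s0 head=0 tape=__[y]xzxz   (s0,y)→(s3,x,L)
state=s3 head=-1 tape=_[_]xxzxz   (s3,_)→(s3,x,R)
state=s3 head=0 tape=_x[x]xzxz   (s3,x)→(s2,z,R)
state=s2 head=1 tape=_xz[x]zxz   (s2,x)→(s2,x,R)
state=s2 head=2 tape=_xzx[z]xz   (s2,z)→(s0,_,L)
state=s0 head=1 tape=_xz[x]_xz   (s0,x)→(s2,y,L)
state=s2 head=0 tape=_x[z]y_xz   (s2,z)→(s0,_,L)
state=s0 head=-1 tape=_[x]_y_xz   (s0,x)→(s2,y,L)
state=s2 head=-2 tape=[_]y_y_xz   (s2,_)→(s0,y,R)
state=s0 head=-1 tape=y[y]_y_xz   (s0,y)→(s3,x,L)
state=s3 head=-2 tape=[y]x_y_xz   (s3,y)→(s1,x,R)
state=s1 head=-1 tape=x[x]_y_xz   (s1,x)→(s3,x,L)
state=s3 head=-2 tape=[x]x_y_xz   (s3,x)→(s2,z,R)
state=s2 head=-1 tape=z[x]_y_xz   (s2,x)→(s2,x,R)
state=s2 head=0 tape=zx[_]y_xz   (s2,_)→(s0,y,R)
state=s0 head=1 tape=zxy[y]_xz   (s0,y)→(s3,x,L)
state=s3 head=0 tape=zx[y]x_xz   (s3,y)→(s1,x,R)
state=s1 head=1 tape=zxx[x]_xz   (s1,x)→(s3,x,L)
state=s3 head=0 tape=zx[x]x_xz   (s3,x)→(s2,z,R)
state=s2 head=1 tape=zxz[x]_xz   (s2,x)→(s2,x,R)
state=s2 head=2 tape=zxzx[_]xz   (s2,_)→(s0,y,R)
state=s0 head=3 tape=zxzxy[x]z   (s0,x)→(s2,y,L)
state=s2 head=2 tape=zxzx[y]yz
The non-blank tape span at halt is zxzxyyz.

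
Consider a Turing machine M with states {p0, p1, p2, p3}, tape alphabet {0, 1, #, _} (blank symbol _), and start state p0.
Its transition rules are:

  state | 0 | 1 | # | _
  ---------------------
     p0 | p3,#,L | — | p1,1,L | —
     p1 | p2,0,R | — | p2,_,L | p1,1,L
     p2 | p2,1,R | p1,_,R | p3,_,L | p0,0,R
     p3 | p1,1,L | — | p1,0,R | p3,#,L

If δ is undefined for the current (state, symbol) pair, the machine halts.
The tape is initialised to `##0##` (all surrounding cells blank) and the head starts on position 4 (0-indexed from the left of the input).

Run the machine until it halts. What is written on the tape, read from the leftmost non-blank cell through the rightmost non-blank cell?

p0 | ##0#[#]   read # → write 1, move L, go to p1
p1 | ##0[#]1   read # → write _, move L, go to p2
p2 | ##[0]_1   read 0 → write 1, move R, go to p2
p2 | ##1[_]1   read _ → write 0, move R, go to p0
p0 | ##10[1]
The non-blank tape span at halt is ##101.

##101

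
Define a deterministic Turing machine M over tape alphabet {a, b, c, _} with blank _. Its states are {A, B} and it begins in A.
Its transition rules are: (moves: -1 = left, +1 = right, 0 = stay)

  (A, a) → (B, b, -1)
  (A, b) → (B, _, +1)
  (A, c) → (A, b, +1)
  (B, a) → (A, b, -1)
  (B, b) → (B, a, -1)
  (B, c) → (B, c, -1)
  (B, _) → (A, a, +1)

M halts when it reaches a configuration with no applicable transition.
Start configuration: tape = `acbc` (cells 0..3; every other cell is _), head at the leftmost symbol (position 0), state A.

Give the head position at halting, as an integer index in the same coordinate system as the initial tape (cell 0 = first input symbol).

state=A head=0 tape=_[a]cbc_   (A,a)→(B,b,-1)
state=B head=-1 tape=[_]bcbc_   (B,_)→(A,a,+1)
state=A head=0 tape=a[b]cbc_   (A,b)→(B,_,+1)
state=B head=1 tape=a_[c]bc_   (B,c)→(B,c,-1)
state=B head=0 tape=a[_]cbc_   (B,_)→(A,a,+1)
state=A head=1 tape=aa[c]bc_   (A,c)→(A,b,+1)
state=A head=2 tape=aab[b]c_   (A,b)→(B,_,+1)
state=B head=3 tape=aab_[c]_   (B,c)→(B,c,-1)
state=B head=2 tape=aab[_]c_   (B,_)→(A,a,+1)
state=A head=3 tape=aaba[c]_   (A,c)→(A,b,+1)
state=A head=4 tape=aabab[_]
At halt the head is at cell 4.

4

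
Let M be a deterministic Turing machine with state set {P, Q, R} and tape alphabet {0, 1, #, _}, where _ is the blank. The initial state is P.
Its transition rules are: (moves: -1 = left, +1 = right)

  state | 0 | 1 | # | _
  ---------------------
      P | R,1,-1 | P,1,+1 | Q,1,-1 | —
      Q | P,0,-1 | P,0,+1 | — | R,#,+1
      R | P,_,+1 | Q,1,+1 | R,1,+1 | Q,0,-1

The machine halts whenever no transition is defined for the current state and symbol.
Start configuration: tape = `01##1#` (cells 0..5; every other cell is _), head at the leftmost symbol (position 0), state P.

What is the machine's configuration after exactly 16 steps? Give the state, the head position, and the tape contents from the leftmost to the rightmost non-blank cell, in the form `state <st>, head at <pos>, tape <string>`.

state P, head at 6, tape #_100101

state=P head=0 tape=__[0]1##1#_   (P,0)→(R,1,-1)
state=R head=-1 tape=_[_]11##1#_   (R,_)→(Q,0,-1)
state=Q head=-2 tape=[_]011##1#_   (Q,_)→(R,#,+1)
state=R head=-1 tape=#[0]11##1#_   (R,0)→(P,_,+1)
state=P head=0 tape=#_[1]1##1#_   (P,1)→(P,1,+1)
state=P head=1 tape=#_1[1]##1#_   (P,1)→(P,1,+1)
state=P head=2 tape=#_11[#]#1#_   (P,#)→(Q,1,-1)
state=Q head=1 tape=#_1[1]1#1#_   (Q,1)→(P,0,+1)
state=P head=2 tape=#_10[1]#1#_   (P,1)→(P,1,+1)
state=P head=3 tape=#_101[#]1#_   (P,#)→(Q,1,-1)
state=Q head=2 tape=#_10[1]11#_   (Q,1)→(P,0,+1)
state=P head=3 tape=#_100[1]1#_   (P,1)→(P,1,+1)
state=P head=4 tape=#_1001[1]#_   (P,1)→(P,1,+1)
state=P head=5 tape=#_10011[#]_   (P,#)→(Q,1,-1)
state=Q head=4 tape=#_1001[1]1_   (Q,1)→(P,0,+1)
state=P head=5 tape=#_10010[1]_   (P,1)→(P,1,+1)
state=P head=6 tape=#_100101[_]
After 16 steps: state P, head at 6, tape #_100101.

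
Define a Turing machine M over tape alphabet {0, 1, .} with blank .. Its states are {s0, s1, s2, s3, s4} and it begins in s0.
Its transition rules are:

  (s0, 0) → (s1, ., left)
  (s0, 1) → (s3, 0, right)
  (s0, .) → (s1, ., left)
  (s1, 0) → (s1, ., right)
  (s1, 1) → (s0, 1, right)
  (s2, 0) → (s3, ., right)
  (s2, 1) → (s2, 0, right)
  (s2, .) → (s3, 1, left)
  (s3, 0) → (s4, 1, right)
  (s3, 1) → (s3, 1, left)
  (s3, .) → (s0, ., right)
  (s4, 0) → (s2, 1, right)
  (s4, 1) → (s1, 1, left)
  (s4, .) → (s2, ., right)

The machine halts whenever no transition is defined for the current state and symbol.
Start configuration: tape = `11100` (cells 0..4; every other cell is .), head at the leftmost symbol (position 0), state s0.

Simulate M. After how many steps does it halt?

s0 | [1]1100...   read 1 → write 0, move right, go to s3
s3 | 0[1]100...   read 1 → write 1, move left, go to s3
s3 | [0]1100...   read 0 → write 1, move right, go to s4
s4 | 1[1]100...   read 1 → write 1, move left, go to s1
s1 | [1]1100...   read 1 → write 1, move right, go to s0
s0 | 1[1]100...   read 1 → write 0, move right, go to s3
s3 | 10[1]00...   read 1 → write 1, move left, go to s3
s3 | 1[0]100...   read 0 → write 1, move right, go to s4
s4 | 11[1]00...   read 1 → write 1, move left, go to s1
s1 | 1[1]100...   read 1 → write 1, move right, go to s0
s0 | 11[1]00...   read 1 → write 0, move right, go to s3
s3 | 110[0]0...   read 0 → write 1, move right, go to s4
s4 | 1101[0]...   read 0 → write 1, move right, go to s2
s2 | 11011[.]..   read . → write 1, move left, go to s3
s3 | 1101[1]1..   read 1 → write 1, move left, go to s3
s3 | 110[1]11..   read 1 → write 1, move left, go to s3
s3 | 11[0]111..   read 0 → write 1, move right, go to s4
s4 | 111[1]11..   read 1 → write 1, move left, go to s1
s1 | 11[1]111..   read 1 → write 1, move right, go to s0
s0 | 111[1]11..   read 1 → write 0, move right, go to s3
s3 | 1110[1]1..   read 1 → write 1, move left, go to s3
s3 | 111[0]11..   read 0 → write 1, move right, go to s4
s4 | 1111[1]1..   read 1 → write 1, move left, go to s1
s1 | 111[1]11..   read 1 → write 1, move right, go to s0
s0 | 1111[1]1..   read 1 → write 0, move right, go to s3
s3 | 11110[1]..   read 1 → write 1, move left, go to s3
s3 | 1111[0]1..   read 0 → write 1, move right, go to s4
s4 | 11111[1]..   read 1 → write 1, move left, go to s1
s1 | 1111[1]1..   read 1 → write 1, move right, go to s0
s0 | 11111[1]..   read 1 → write 0, move right, go to s3
s3 | 111110[.].   read . → write ., move right, go to s0
s0 | 111110.[.]   read . → write ., move left, go to s1
s1 | 111110[.].
M halts after 32 transitions.

32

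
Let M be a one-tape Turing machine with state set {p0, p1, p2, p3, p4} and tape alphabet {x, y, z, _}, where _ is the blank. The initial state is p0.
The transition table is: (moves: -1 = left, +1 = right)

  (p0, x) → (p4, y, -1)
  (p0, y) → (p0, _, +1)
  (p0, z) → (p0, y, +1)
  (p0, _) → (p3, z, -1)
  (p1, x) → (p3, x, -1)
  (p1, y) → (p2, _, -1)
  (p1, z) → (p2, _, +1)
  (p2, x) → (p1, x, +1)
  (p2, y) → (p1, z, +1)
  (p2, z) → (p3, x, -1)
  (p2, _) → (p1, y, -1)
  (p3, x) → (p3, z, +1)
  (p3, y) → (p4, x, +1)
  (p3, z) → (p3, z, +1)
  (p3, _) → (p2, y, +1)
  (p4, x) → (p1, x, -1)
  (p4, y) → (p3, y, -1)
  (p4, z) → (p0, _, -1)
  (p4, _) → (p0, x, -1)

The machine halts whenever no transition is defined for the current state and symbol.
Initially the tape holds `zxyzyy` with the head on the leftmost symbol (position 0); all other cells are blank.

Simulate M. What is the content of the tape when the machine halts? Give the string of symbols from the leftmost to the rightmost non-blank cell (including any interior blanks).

yzzyzyx

p0 | __[z]xyzyy   read z → write y, move +1, go to p0
p0 | __y[x]yzyy   read x → write y, move -1, go to p4
p4 | __[y]yyzyy   read y → write y, move -1, go to p3
p3 | _[_]yyyzyy   read _ → write y, move +1, go to p2
p2 | _y[y]yyzyy   read y → write z, move +1, go to p1
p1 | _yz[y]yzyy   read y → write _, move -1, go to p2
p2 | _y[z]_yzyy   read z → write x, move -1, go to p3
p3 | _[y]x_yzyy   read y → write x, move +1, go to p4
p4 | _x[x]_yzyy   read x → write x, move -1, go to p1
p1 | _[x]x_yzyy   read x → write x, move -1, go to p3
p3 | [_]xx_yzyy   read _ → write y, move +1, go to p2
p2 | y[x]x_yzyy   read x → write x, move +1, go to p1
p1 | yx[x]_yzyy   read x → write x, move -1, go to p3
p3 | y[x]x_yzyy   read x → write z, move +1, go to p3
p3 | yz[x]_yzyy   read x → write z, move +1, go to p3
p3 | yzz[_]yzyy   read _ → write y, move +1, go to p2
p2 | yzzy[y]zyy   read y → write z, move +1, go to p1
p1 | yzzyz[z]yy   read z → write _, move +1, go to p2
p2 | yzzyz_[y]y   read y → write z, move +1, go to p1
p1 | yzzyz_z[y]   read y → write _, move -1, go to p2
p2 | yzzyz_[z]_   read z → write x, move -1, go to p3
p3 | yzzyz[_]x_   read _ → write y, move +1, go to p2
p2 | yzzyzy[x]_   read x → write x, move +1, go to p1
p1 | yzzyzyx[_]
The non-blank tape span at halt is yzzyzyx.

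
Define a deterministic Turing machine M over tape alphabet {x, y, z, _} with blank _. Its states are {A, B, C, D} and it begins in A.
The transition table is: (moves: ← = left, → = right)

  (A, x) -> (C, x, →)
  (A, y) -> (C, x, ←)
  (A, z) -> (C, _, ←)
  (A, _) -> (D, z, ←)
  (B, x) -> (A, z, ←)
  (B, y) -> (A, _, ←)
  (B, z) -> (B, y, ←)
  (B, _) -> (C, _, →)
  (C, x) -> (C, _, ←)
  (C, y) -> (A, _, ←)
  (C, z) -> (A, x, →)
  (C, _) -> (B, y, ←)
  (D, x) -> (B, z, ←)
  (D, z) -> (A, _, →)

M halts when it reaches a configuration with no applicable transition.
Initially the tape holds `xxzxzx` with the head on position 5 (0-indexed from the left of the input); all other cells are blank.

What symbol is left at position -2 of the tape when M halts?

z

state=A head=5 tape=___xxzxz[x]_   (A,x)→(C,x,→)
state=C head=6 tape=___xxzxzx[_]   (C,_)→(B,y,←)
state=B head=5 tape=___xxzxz[x]y   (B,x)→(A,z,←)
state=A head=4 tape=___xxzx[z]zy   (A,z)→(C,_,←)
state=C head=3 tape=___xxz[x]_zy   (C,x)→(C,_,←)
state=C head=2 tape=___xx[z]__zy   (C,z)→(A,x,→)
state=A head=3 tape=___xxx[_]_zy   (A,_)→(D,z,←)
state=D head=2 tape=___xx[x]z_zy   (D,x)→(B,z,←)
state=B head=1 tape=___x[x]zz_zy   (B,x)→(A,z,←)
state=A head=0 tape=___[x]zzz_zy   (A,x)→(C,x,→)
state=C head=1 tape=___x[z]zz_zy   (C,z)→(A,x,→)
state=A head=2 tape=___xx[z]z_zy   (A,z)→(C,_,←)
state=C head=1 tape=___x[x]_z_zy   (C,x)→(C,_,←)
state=C head=0 tape=___[x]__z_zy   (C,x)→(C,_,←)
state=C head=-1 tape=__[_]___z_zy   (C,_)→(B,y,←)
state=B head=-2 tape=_[_]y___z_zy   (B,_)→(C,_,→)
state=C head=-1 tape=__[y]___z_zy   (C,y)→(A,_,←)
state=A head=-2 tape=_[_]____z_zy   (A,_)→(D,z,←)
state=D head=-3 tape=[_]z____z_zy
Cell -2 holds z when M halts.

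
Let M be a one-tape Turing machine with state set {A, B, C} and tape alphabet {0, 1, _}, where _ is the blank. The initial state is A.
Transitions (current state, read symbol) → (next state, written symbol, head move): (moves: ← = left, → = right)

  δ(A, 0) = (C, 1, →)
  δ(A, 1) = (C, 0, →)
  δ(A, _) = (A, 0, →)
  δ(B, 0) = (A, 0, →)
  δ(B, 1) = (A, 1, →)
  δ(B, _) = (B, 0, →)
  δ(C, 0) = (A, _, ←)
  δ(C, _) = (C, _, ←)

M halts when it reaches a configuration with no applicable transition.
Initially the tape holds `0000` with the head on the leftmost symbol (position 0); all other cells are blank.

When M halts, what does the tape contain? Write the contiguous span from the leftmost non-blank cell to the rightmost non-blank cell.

001

state=A head=0 tape=_[0]000   (A,0)→(C,1,→)
state=C head=1 tape=_1[0]00   (C,0)→(A,_,←)
state=A head=0 tape=_[1]_00   (A,1)→(C,0,→)
state=C head=1 tape=_0[_]00   (C,_)→(C,_,←)
state=C head=0 tape=_[0]_00   (C,0)→(A,_,←)
state=A head=-1 tape=[_]__00   (A,_)→(A,0,→)
state=A head=0 tape=0[_]_00   (A,_)→(A,0,→)
state=A head=1 tape=00[_]00   (A,_)→(A,0,→)
state=A head=2 tape=000[0]0   (A,0)→(C,1,→)
state=C head=3 tape=0001[0]   (C,0)→(A,_,←)
state=A head=2 tape=000[1]_   (A,1)→(C,0,→)
state=C head=3 tape=0000[_]   (C,_)→(C,_,←)
state=C head=2 tape=000[0]_   (C,0)→(A,_,←)
state=A head=1 tape=00[0]__   (A,0)→(C,1,→)
state=C head=2 tape=001[_]_   (C,_)→(C,_,←)
state=C head=1 tape=00[1]__
The non-blank tape span at halt is 001.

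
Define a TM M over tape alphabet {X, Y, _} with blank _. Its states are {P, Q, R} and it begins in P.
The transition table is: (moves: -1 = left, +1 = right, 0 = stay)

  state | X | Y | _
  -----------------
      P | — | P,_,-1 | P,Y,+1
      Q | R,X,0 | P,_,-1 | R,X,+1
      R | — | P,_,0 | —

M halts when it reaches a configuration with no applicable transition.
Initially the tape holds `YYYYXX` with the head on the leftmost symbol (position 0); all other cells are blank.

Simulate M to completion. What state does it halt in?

state=P head=0 tape=____[Y]YYYXX   (P,Y)→(P,_,-1)
state=P head=-1 tape=___[_]_YYYXX   (P,_)→(P,Y,+1)
state=P head=0 tape=___Y[_]YYYXX   (P,_)→(P,Y,+1)
state=P head=1 tape=___YY[Y]YYXX   (P,Y)→(P,_,-1)
state=P head=0 tape=___Y[Y]_YYXX   (P,Y)→(P,_,-1)
state=P head=-1 tape=___[Y]__YYXX   (P,Y)→(P,_,-1)
state=P head=-2 tape=__[_]___YYXX   (P,_)→(P,Y,+1)
state=P head=-1 tape=__Y[_]__YYXX   (P,_)→(P,Y,+1)
state=P head=0 tape=__YY[_]_YYXX   (P,_)→(P,Y,+1)
state=P head=1 tape=__YYY[_]YYXX   (P,_)→(P,Y,+1)
state=P head=2 tape=__YYYY[Y]YXX   (P,Y)→(P,_,-1)
state=P head=1 tape=__YYY[Y]_YXX   (P,Y)→(P,_,-1)
state=P head=0 tape=__YY[Y]__YXX   (P,Y)→(P,_,-1)
state=P head=-1 tape=__Y[Y]___YXX   (P,Y)→(P,_,-1)
state=P head=-2 tape=__[Y]____YXX   (P,Y)→(P,_,-1)
state=P head=-3 tape=_[_]_____YXX   (P,_)→(P,Y,+1)
state=P head=-2 tape=_Y[_]____YXX   (P,_)→(P,Y,+1)
state=P head=-1 tape=_YY[_]___YXX   (P,_)→(P,Y,+1)
state=P head=0 tape=_YYY[_]__YXX   (P,_)→(P,Y,+1)
state=P head=1 tape=_YYYY[_]_YXX   (P,_)→(P,Y,+1)
state=P head=2 tape=_YYYYY[_]YXX   (P,_)→(P,Y,+1)
state=P head=3 tape=_YYYYYY[Y]XX   (P,Y)→(P,_,-1)
state=P head=2 tape=_YYYYY[Y]_XX   (P,Y)→(P,_,-1)
state=P head=1 tape=_YYYY[Y]__XX   (P,Y)→(P,_,-1)
state=P head=0 tape=_YYY[Y]___XX   (P,Y)→(P,_,-1)
state=P head=-1 tape=_YY[Y]____XX   (P,Y)→(P,_,-1)
state=P head=-2 tape=_Y[Y]_____XX   (P,Y)→(P,_,-1)
state=P head=-3 tape=_[Y]______XX   (P,Y)→(P,_,-1)
state=P head=-4 tape=[_]_______XX   (P,_)→(P,Y,+1)
state=P head=-3 tape=Y[_]______XX   (P,_)→(P,Y,+1)
state=P head=-2 tape=YY[_]_____XX   (P,_)→(P,Y,+1)
state=P head=-1 tape=YYY[_]____XX   (P,_)→(P,Y,+1)
state=P head=0 tape=YYYY[_]___XX   (P,_)→(P,Y,+1)
state=P head=1 tape=YYYYY[_]__XX   (P,_)→(P,Y,+1)
state=P head=2 tape=YYYYYY[_]_XX   (P,_)→(P,Y,+1)
state=P head=3 tape=YYYYYYY[_]XX   (P,_)→(P,Y,+1)
state=P head=4 tape=YYYYYYYY[X]X
No transition is defined for (P, X); M halts in state P.

P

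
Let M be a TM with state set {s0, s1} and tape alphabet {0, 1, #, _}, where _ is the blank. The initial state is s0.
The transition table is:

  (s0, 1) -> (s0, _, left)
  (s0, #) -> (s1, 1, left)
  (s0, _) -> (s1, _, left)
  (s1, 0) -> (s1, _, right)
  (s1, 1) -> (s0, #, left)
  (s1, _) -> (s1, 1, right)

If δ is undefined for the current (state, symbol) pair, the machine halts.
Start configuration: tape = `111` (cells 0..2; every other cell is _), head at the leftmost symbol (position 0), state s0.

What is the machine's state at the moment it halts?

s1

s0 | ____[1]11   read 1 → write _, move left, go to s0
s0 | ___[_]_11   read _ → write _, move left, go to s1
s1 | __[_]__11   read _ → write 1, move right, go to s1
s1 | __1[_]_11   read _ → write 1, move right, go to s1
s1 | __11[_]11   read _ → write 1, move right, go to s1
s1 | __111[1]1   read 1 → write #, move left, go to s0
s0 | __11[1]#1   read 1 → write _, move left, go to s0
s0 | __1[1]_#1   read 1 → write _, move left, go to s0
s0 | __[1]__#1   read 1 → write _, move left, go to s0
s0 | _[_]___#1   read _ → write _, move left, go to s1
s1 | [_]____#1   read _ → write 1, move right, go to s1
s1 | 1[_]___#1   read _ → write 1, move right, go to s1
s1 | 11[_]__#1   read _ → write 1, move right, go to s1
s1 | 111[_]_#1   read _ → write 1, move right, go to s1
s1 | 1111[_]#1   read _ → write 1, move right, go to s1
s1 | 11111[#]1
No transition is defined for (s1, #); M halts in state s1.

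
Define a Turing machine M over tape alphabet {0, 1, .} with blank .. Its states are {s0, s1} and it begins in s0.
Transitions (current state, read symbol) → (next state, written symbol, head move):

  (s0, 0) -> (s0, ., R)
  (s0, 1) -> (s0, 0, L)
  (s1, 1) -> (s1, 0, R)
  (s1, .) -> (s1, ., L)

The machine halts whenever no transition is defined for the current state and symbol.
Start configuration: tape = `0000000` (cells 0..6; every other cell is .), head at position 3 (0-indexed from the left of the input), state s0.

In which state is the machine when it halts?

s0

s0 | 000[0]000.   read 0 → write ., move R, go to s0
s0 | 000.[0]00.   read 0 → write ., move R, go to s0
s0 | 000..[0]0.   read 0 → write ., move R, go to s0
s0 | 000...[0].   read 0 → write ., move R, go to s0
s0 | 000....[.]
No transition is defined for (s0, .); M halts in state s0.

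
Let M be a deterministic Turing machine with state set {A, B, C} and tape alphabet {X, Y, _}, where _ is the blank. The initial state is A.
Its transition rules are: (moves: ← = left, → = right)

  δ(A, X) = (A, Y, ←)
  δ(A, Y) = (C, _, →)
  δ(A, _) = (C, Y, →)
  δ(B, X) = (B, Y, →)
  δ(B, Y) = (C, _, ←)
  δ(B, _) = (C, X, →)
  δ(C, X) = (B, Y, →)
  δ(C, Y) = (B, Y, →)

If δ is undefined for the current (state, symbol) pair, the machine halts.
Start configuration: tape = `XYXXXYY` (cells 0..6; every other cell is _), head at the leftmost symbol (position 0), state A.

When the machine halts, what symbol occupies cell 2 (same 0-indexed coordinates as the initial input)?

A | _[X]YXXXYY__   read X → write Y, move ←, go to A
A | [_]YYXXXYY__   read _ → write Y, move →, go to C
C | Y[Y]YXXXYY__   read Y → write Y, move →, go to B
B | YY[Y]XXXYY__   read Y → write _, move ←, go to C
C | Y[Y]_XXXYY__   read Y → write Y, move →, go to B
B | YY[_]XXXYY__   read _ → write X, move →, go to C
C | YYX[X]XXYY__   read X → write Y, move →, go to B
B | YYXY[X]XYY__   read X → write Y, move →, go to B
B | YYXYY[X]YY__   read X → write Y, move →, go to B
B | YYXYYY[Y]Y__   read Y → write _, move ←, go to C
C | YYXYY[Y]_Y__   read Y → write Y, move →, go to B
B | YYXYYY[_]Y__   read _ → write X, move →, go to C
C | YYXYYYX[Y]__   read Y → write Y, move →, go to B
B | YYXYYYXY[_]_   read _ → write X, move →, go to C
C | YYXYYYXYX[_]
Cell 2 holds Y when M halts.

Y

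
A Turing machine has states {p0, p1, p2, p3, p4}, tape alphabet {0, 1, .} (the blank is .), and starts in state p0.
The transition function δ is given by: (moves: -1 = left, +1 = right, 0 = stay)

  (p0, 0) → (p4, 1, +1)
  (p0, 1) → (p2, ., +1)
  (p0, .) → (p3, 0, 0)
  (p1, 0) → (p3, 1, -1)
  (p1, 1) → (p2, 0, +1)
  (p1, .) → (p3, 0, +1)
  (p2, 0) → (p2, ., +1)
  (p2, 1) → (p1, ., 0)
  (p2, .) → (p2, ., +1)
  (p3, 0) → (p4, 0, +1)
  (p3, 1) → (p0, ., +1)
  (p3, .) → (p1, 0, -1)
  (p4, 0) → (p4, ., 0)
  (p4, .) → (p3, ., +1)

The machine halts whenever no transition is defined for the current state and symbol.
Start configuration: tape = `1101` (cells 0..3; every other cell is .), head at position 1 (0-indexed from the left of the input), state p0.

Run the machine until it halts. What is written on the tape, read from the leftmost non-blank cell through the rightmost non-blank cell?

10010

p0 | 1[1]01.   read 1 → write ., move +1, go to p2
p2 | 1.[0]1.   read 0 → write ., move +1, go to p2
p2 | 1..[1].   read 1 → write ., move 0, go to p1
p1 | 1..[.].   read . → write 0, move +1, go to p3
p3 | 1..0[.]   read . → write 0, move -1, go to p1
p1 | 1..[0]0   read 0 → write 1, move -1, go to p3
p3 | 1.[.]10   read . → write 0, move -1, go to p1
p1 | 1[.]010   read . → write 0, move +1, go to p3
p3 | 10[0]10   read 0 → write 0, move +1, go to p4
p4 | 100[1]0
The non-blank tape span at halt is 10010.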